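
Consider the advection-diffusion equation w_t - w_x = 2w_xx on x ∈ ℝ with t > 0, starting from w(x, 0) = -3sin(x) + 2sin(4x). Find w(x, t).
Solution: Moving frame: η = x + t, σ = t, w = u(η,σ), so w_t = u_σ + u_η and w_xx = u_ηη.
Hence w_t - w_x = u_σ and the PDE becomes the heat equation u_σ = 2u_ηη on η ∈ ℝ.
Initial data: u(η,0) = w(η,0) = -3sin(η) + 2sin(4η). Each mode sin(nη) decays as exp(-2n²σ) on ℝ, so u(η,σ) = Σ c_n exp(-2n²σ) sin(nη) with c_1=-3, c_4=2: u(η,σ) = -3exp(-2σ)sin(η) + 2exp(-32σ)sin(4η).
Substituting back: w(x,t) = u(x + t, t).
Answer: w(x, t) = -3exp(-2t)sin(t + x) + 2exp(-32t)sin(4t + 4x)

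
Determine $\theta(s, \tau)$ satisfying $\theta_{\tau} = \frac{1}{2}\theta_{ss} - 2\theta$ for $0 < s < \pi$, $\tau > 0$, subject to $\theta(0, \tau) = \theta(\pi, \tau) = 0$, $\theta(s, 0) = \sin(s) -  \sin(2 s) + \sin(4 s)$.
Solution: Substitute $\theta = e^{-2\tau}u$.
Then $\theta_{\tau} = e^{-2\tau}(u_{\tau} - 2u)$, $\theta_{ss} = e^{-2\tau}u_{ss}$; substituting and dividing by $e^{-2\tau}$, the lower-order terms cancel: $u_{\tau} = \frac{1}{2}u_{ss}$ (standard heat equation).
Data for $u$: $u(s,0) = \theta(s,0) = \sin(s) - \sin(2 s) + \sin(4 s)$. The boundary conditions carry over: $u(0,\tau) = u(\pi,\tau) = 0$.
Separating variables: $u = \sum c_n e^{-n^2\tau/2} \sin(ns)$. From $u(s,0) = \sin(s) - \sin(2 s) + \sin(4 s)$: $c_1=1, c_2=-1, c_4=1$.
So $u(s,\tau) = - e^{-2 \tau} \sin(2 s) + e^{-8 \tau} \sin(4 s) + e^{-\tau/2} \sin(s)$, and $\theta(s,\tau) = e^{-2\tau}u(s,\tau)$.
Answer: $\theta(s, \tau) = - e^{-4 \tau} \sin(2 s) + e^{-10 \tau} \sin(4 s) + e^{-5 \tau/2} \sin(s)$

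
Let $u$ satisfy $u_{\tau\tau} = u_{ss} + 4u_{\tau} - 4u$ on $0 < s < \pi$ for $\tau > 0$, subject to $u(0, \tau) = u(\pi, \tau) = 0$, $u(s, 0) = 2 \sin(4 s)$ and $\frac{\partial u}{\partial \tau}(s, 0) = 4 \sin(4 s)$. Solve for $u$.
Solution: Substitute $u = e^{2\tau}w$.
Then $u_{\tau} = e^{2\tau}(w_{\tau} + 2w)$, $u_{\tau\tau} = e^{2\tau}(w_{\tau\tau} + 4w_{\tau} + 4w)$, $u_{ss} = e^{2\tau}w_{ss}$; substituting and dividing by $e^{2\tau}$, the lower-order terms cancel: $w_{\tau\tau} = w_{ss}$ (standard wave equation).
Data for $w$: $w(s,0) = u(s,0) = 2 \sin(4 s)$; $w_{\tau}(s,0) = u_{\tau}(s,0) - 2u(s,0) = 0$. The boundary conditions carry over: $w(0,\tau) = w(\pi,\tau) = 0$.
Separating variables: $w = \sum [A_n \cos(\omega_n \tau) + B_n \sin(\omega_n \tau)] \sin(ns)$, $\omega_n = n$. From ICs: $A_4=2$.
So $w(s,\tau) = 2 \sin(4 s) \cos(4 \tau)$, and $u(s,\tau) = e^{2\tau}w(s,\tau)$.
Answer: $u(s, \tau) = 2 e^{2 \tau} \sin(4 s) \cos(4 \tau)$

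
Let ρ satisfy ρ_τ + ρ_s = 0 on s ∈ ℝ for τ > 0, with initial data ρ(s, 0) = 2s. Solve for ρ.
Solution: By characteristics (ds/dτ = 1), ρ(s,τ) = f(s - τ) with f = ρ(·, 0).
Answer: ρ(s, τ) = 2s - 2τ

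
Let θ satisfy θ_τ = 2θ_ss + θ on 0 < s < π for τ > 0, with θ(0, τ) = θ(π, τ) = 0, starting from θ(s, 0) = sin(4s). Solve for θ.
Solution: Substitute θ = exp(τ)u, i.e. u = exp(-τ)θ.
By the product rule, θ_τ = exp(τ)(u_τ + u), θ_ss = exp(τ)u_ss.
Substituting into the PDE and dividing by exp(τ): u_τ + u = 2u_ss + u.
The lower-order terms cancel, leaving the standard heat equation u_τ = 2u_ss.
Initial data for u: u(s,0) = θ(s,0) = sin(4s). The boundary conditions carry over: u(0,τ) = u(π,τ) = 0.
Solve for u:
  Using separation of variables u = X(s)G(τ):
  Eigenfunctions: sin(ns), n = 1, 2, 3, ...
  General solution: u(s, τ) = Σ c_n sin(ns) exp(-2n² τ)
  Matching u(s,0) = sin(4s) term by term: c_4=1.
Hence u(s,τ) = exp(-32τ)sin(4s).
Transform back: θ(s,τ) = exp(τ)u(s,τ).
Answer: θ(s, τ) = exp(-31τ)sin(4s)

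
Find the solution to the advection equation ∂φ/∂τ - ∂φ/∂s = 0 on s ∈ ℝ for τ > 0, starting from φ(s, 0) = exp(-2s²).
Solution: By characteristics (ds/dτ = -1), φ(s,τ) = f(s + τ) with f = φ(·, 0).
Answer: φ(s, τ) = exp(-2(s + τ)²)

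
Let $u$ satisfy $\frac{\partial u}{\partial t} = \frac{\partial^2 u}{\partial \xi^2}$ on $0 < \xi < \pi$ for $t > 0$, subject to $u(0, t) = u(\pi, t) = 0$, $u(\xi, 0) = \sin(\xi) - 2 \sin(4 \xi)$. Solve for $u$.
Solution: Using separation of variables $u = X(\xi)T(t)$:
Eigenfunctions: $\sin(n\xi)$, $n = 1, 2, 3, \ldots$
General solution: $u(\xi, t) = \sum c_n \sin(n\xi) e^{-n^2 t}$
Matching $u(\xi,0) = \sin(\xi) - 2 \sin(4 \xi)$ term by term: $c_1=1, c_4=-2$.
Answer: $u(\xi, t) = e^{-t} \sin(\xi) - 2 e^{-16 t} \sin(4 \xi)$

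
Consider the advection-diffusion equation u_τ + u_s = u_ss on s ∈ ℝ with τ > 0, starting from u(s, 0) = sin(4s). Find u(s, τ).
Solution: Change to a moving frame: let η = s - τ, σ = τ and write u(s,τ) = w(η,σ).
By the chain rule u_τ = w_σ - w_η, u_s = w_η, u_ss = w_ηη.
Then u_τ + u_s = w_σ: the advection term cancels and the PDE becomes the heat equation w_σ = w_ηη on η ∈ ℝ.
Initial data: w(η,0) = u(η,0) = sin(4η).
On η ∈ ℝ each mode satisfies (sin(nη))″ = -n² sin(nη), so exp(-n²σ) sin(nη) solves the heat equation; by superposition w(η,σ) = Σ c_n exp(-n²σ) sin(nη).
Reading off the coefficients: c_4=1, so w(η,σ) = exp(-16σ)sin(4η).
Substituting back η = s - τ, σ = τ: u(s,τ) = w(s - τ, τ).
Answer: u(s, τ) = exp(-16τ)sin(4s - 4τ)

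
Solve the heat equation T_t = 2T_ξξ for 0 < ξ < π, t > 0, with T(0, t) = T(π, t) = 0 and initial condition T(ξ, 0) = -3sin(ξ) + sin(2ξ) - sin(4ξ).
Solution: Using separation of variables T = X(ξ)G(t):
Eigenfunctions: sin(nξ), n = 1, 2, 3, ...
General solution: T(ξ, t) = Σ c_n sin(nξ) exp(-2n² t)
Matching T(ξ,0) = -3sin(ξ) + sin(2ξ) - sin(4ξ) term by term: c_1=-3, c_2=1, c_4=-1.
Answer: T(ξ, t) = -3exp(-2t)sin(ξ) + exp(-8t)sin(2ξ) - exp(-32t)sin(4ξ)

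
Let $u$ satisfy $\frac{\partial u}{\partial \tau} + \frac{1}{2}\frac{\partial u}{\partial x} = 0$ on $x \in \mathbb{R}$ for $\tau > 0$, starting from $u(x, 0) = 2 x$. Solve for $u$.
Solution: By method of characteristics (waves move right with speed 1/2):
Along characteristics $x - \frac{1}{2}\tau =$ const, $u$ is constant, so $u(x,\tau) = f(x - \frac{1}{2}\tau)$ with $f = u( \cdot , 0)$.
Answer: $u(x, \tau) = - \tau + 2 x$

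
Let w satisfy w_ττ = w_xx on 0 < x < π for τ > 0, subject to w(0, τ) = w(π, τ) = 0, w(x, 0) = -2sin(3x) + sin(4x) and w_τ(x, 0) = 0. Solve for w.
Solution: Using separation of variables w = X(x)T(τ):
Eigenfunctions: sin(nx), n = 1, 2, 3, ...
General solution: w(x, τ) = Σ [A_n cos(n τ) + B_n sin(n τ)] sin(nx)
From w(x,0) = -2sin(3x) + sin(4x): A_3=-2, A_4=1. From w_τ(x,0) = 0: all B_n = 0.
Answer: w(x, τ) = -2sin(3x)cos(3τ) + sin(4x)cos(4τ)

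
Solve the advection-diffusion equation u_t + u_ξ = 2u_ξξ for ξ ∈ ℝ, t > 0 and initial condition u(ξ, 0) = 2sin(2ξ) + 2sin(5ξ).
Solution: Change to a moving frame: let η = ξ - t, σ = t and write u(ξ,t) = w(η,σ).
By the chain rule u_t = w_σ - w_η, u_ξ = w_η, u_ξξ = w_ηη.
Then u_t + u_ξ = w_σ: the advection term cancels and the PDE becomes the heat equation w_σ = 2w_ηη on η ∈ ℝ.
Initial data: w(η,0) = u(η,0) = 2sin(2η) + 2sin(5η).
On η ∈ ℝ each mode satisfies (sin(nη))″ = -n² sin(nη), so exp(-2n²σ) sin(nη) solves the heat equation; by superposition w(η,σ) = Σ c_n exp(-2n²σ) sin(nη).
Reading off the coefficients: c_2=2, c_5=2, so w(η,σ) = 2exp(-8σ)sin(2η) + 2exp(-50σ)sin(5η).
Substituting back η = ξ - t, σ = t: u(ξ,t) = w(ξ - t, t).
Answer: u(ξ, t) = -2exp(-8t)sin(2t - 2ξ) - 2exp(-50t)sin(5t - 5ξ)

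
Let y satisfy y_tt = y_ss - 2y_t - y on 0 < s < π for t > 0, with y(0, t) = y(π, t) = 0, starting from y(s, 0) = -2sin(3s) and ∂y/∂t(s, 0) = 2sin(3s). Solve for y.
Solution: Substitute y = exp(-t)u, i.e. u = exp(t)y.
By the product rule, y_t = exp(-t)(u_t - u), y_tt = exp(-t)(u_tt - 2u_t + u), y_ss = exp(-t)u_ss.
Substituting into the PDE and dividing by exp(-t): u_tt - 2u_t + u = u_ss - 2(u_t - u) - u.
The lower-order terms cancel, leaving the standard wave equation u_tt = u_ss.
Initial data for u: u(s,0) = y(s,0) = -2sin(3s); u_t(s,0) = y_t(s,0) + y(s,0) = 0. The boundary conditions carry over: u(0,t) = u(π,t) = 0.
Solve for u:
  Using separation of variables u = X(s)T(t):
  Eigenfunctions: sin(ns), n = 1, 2, 3, ...
  General solution: u(s, t) = Σ [A_n cos(n t) + B_n sin(n t)] sin(ns)
  From u(s,0) = -2sin(3s): A_3=-2. From u_t(s,0) = 0: all B_n = 0.
Hence u(s,t) = -2sin(3s)cos(3t).
Transform back: y(s,t) = exp(-t)u(s,t).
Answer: y(s, t) = -2exp(-t)sin(3s)cos(3t)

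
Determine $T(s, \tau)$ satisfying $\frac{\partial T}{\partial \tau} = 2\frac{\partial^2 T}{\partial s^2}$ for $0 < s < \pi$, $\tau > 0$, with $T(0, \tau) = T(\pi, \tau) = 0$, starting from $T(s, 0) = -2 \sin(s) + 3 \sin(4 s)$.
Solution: Using separation of variables $T = X(s)G(\tau)$:
Eigenfunctions: $\sin(ns)$, $n = 1, 2, 3, \ldots$
General solution: $T(s, \tau) = \sum c_n \sin(ns) e^{-2n^2 \tau}$
Matching $T(s,0) = -2 \sin(s) + 3 \sin(4 s)$ term by term: $c_1=-2, c_4=3$.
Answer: $T(s, \tau) = -2 e^{-2 \tau} \sin(s) + 3 e^{-32 \tau} \sin(4 s)$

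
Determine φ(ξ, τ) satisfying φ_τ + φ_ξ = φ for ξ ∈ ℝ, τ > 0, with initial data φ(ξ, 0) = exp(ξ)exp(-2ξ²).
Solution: Substitute φ = exp(ξ)u, i.e. u = exp(-ξ)φ.
By the product rule, φ_ξ = exp(ξ)(u_ξ + u), φ_τ = exp(ξ)u_τ.
Substituting into the PDE and dividing by exp(ξ): u_τ + (u_ξ + u) = u.
The lower-order terms cancel, leaving the standard advection equation u_τ + u_ξ = 0.
Initial data for u: u(ξ,0) = exp(-ξ)φ(ξ,0) = exp(-2ξ²).
Solve for u:
  By method of characteristics (waves move right with speed 1):
  Along characteristics ξ - τ = const, u is constant, so u(ξ,τ) = f(ξ - τ) with f = u(·, 0).
Hence u(ξ,τ) = exp(-2(ξ - τ)²).
Transform back: φ(ξ,τ) = exp(ξ)u(ξ,τ).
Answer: φ(ξ, τ) = exp(ξ)exp(-2(ξ - τ)²)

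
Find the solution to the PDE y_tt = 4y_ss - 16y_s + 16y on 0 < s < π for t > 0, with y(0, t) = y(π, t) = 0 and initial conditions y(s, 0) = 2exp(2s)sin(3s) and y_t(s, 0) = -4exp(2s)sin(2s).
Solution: Substitute y = exp(2s)u, i.e. u = exp(-2s)y.
By the product rule, y_s = exp(2s)(u_s + 2u), y_ss = exp(2s)(u_ss + 4u_s + 4u), y_tt = exp(2s)u_tt.
Substituting into the PDE and dividing by exp(2s): u_tt = 4(u_ss + 4u_s + 4u) - 16(u_s + 2u) + 16u.
The lower-order terms cancel, leaving the standard wave equation u_tt = 4u_ss.
Initial data for u: u(s,0) = exp(-2s)y(s,0) = 2sin(3s); u_t(s,0) = exp(-2s)y_t(s,0) = -4sin(2s). The boundary conditions carry over: u(0,t) = u(π,t) = 0.
Solve for u:
  Using separation of variables u = X(s)T(t):
  Eigenfunctions: sin(ns), n = 1, 2, 3, ...
  General solution: u(s, t) = Σ [A_n cos(2n t) + B_n sin(2n t)] sin(ns)
  From u(s,0) = 2sin(3s): A_3=2. From u_t(s,0) = -4sin(2s), using u_t(s,0) = Σ ω_n B_n sin(ns) with ω_n = 2n: B_2 = (-4)/4 = -1.
Hence u(s,t) = -sin(2s)sin(4t) + 2sin(3s)cos(6t).
Transform back: y(s,t) = exp(2s)u(s,t).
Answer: y(s, t) = -exp(2s)sin(2s)sin(4t) + 2exp(2s)sin(3s)cos(6t)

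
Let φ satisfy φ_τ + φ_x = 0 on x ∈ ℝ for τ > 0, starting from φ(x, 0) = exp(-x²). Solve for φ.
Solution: By method of characteristics (waves move right with speed 1):
Along characteristics x - τ = const, φ is constant, so φ(x,τ) = f(x - τ) with f = φ(·, 0).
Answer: φ(x, τ) = exp(-(x - τ)²)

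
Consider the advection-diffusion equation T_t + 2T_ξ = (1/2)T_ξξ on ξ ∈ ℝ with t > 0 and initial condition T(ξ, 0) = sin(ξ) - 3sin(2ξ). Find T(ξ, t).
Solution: Change to a moving frame: let η = ξ - 2t, σ = t and write T(ξ,t) = u(η,σ).
By the chain rule T_t = u_σ - 2u_η, T_ξ = u_η, T_ξξ = u_ηη.
Then T_t + 2T_ξ = u_σ: the advection term cancels and the PDE becomes the heat equation u_σ = (1/2)u_ηη on η ∈ ℝ.
Initial data: u(η,0) = T(η,0) = sin(η) - 3sin(2η).
On η ∈ ℝ each mode satisfies (sin(nη))″ = -n² sin(nη), so exp(-n²σ/2) sin(nη) solves the heat equation; by superposition u(η,σ) = Σ c_n exp(-n²σ/2) sin(nη).
Reading off the coefficients: c_1=1, c_2=-3, so u(η,σ) = -3exp(-2σ)sin(2η) + exp(-σ/2)sin(η).
Substituting back η = ξ - 2t, σ = t: T(ξ,t) = u(ξ - 2t, t).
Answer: T(ξ, t) = 3exp(-2t)sin(4t - 2ξ) - exp(-t/2)sin(2t - ξ)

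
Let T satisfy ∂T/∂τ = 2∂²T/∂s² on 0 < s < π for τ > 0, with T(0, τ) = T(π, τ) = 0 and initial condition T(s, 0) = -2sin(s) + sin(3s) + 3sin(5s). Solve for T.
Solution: Separating variables: T = Σ c_n exp(-2n²τ) sin(ns). From T(s,0) = -2sin(s) + sin(3s) + 3sin(5s): c_1=-2, c_3=1, c_5=3.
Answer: T(s, τ) = -2exp(-2τ)sin(s) + exp(-18τ)sin(3s) + 3exp(-50τ)sin(5s)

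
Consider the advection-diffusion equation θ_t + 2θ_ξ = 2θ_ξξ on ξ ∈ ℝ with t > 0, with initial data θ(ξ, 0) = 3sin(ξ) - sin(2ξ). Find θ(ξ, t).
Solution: Change to a moving frame: let η = ξ - 2t, σ = t and write θ(ξ,t) = u(η,σ).
By the chain rule θ_t = u_σ - 2u_η, θ_ξ = u_η, θ_ξξ = u_ηη.
Then θ_t + 2θ_ξ = u_σ: the advection term cancels and the PDE becomes the heat equation u_σ = 2u_ηη on η ∈ ℝ.
Initial data: u(η,0) = θ(η,0) = 3sin(η) - sin(2η).
On η ∈ ℝ each mode satisfies (sin(nη))″ = -n² sin(nη), so exp(-2n²σ) sin(nη) solves the heat equation; by superposition u(η,σ) = Σ c_n exp(-2n²σ) sin(nη).
Reading off the coefficients: c_1=3, c_2=-1, so u(η,σ) = 3exp(-2σ)sin(η) - exp(-8σ)sin(2η).
Substituting back η = ξ - 2t, σ = t: θ(ξ,t) = u(ξ - 2t, t).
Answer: θ(ξ, t) = -3exp(-2t)sin(2t - ξ) + exp(-8t)sin(4t - 2ξ)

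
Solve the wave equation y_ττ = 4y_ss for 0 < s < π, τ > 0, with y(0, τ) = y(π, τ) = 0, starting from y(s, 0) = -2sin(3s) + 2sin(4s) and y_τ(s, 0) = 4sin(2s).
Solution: Using separation of variables y = X(s)T(τ):
Eigenfunctions: sin(ns), n = 1, 2, 3, ...
General solution: y(s, τ) = Σ [A_n cos(2n τ) + B_n sin(2n τ)] sin(ns)
From y(s,0) = -2sin(3s) + 2sin(4s): A_3=-2, A_4=2. From y_τ(s,0) = 4sin(2s), using y_τ(s,0) = Σ ω_n B_n sin(ns) with ω_n = 2n: B_2 = 4/4 = 1.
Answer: y(s, τ) = sin(2s)sin(4τ) - 2sin(3s)cos(6τ) + 2sin(4s)cos(8τ)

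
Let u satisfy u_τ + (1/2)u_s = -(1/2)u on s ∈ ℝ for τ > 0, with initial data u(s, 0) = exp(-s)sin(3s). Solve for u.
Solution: Substitute u = exp(-s)w, i.e. w = exp(s)u.
By the product rule, u_s = exp(-s)(w_s - w), u_τ = exp(-s)w_τ.
Substituting into the PDE and dividing by exp(-s): w_τ + (1/2)(w_s - w) = -(1/2)w.
The lower-order terms cancel, leaving the standard advection equation w_τ + (1/2)w_s = 0.
Initial data for w: w(s,0) = exp(s)u(s,0) = sin(3s).
Solve for w:
  By method of characteristics (waves move right with speed 1/2):
  Along characteristics s - (1/2)τ = const, w is constant, so w(s,τ) = f(s - (1/2)τ) with f = w(·, 0).
Hence w(s,τ) = sin(3s - 3τ/2).
Transform back: u(s,τ) = exp(-s)w(s,τ).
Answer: u(s, τ) = exp(-s)sin(3s - 3τ/2)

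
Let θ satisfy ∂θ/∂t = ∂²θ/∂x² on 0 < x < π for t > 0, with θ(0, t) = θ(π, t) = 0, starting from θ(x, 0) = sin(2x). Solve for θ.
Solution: Using separation of variables θ = X(x)G(t):
Eigenfunctions: sin(nx), n = 1, 2, 3, ...
General solution: θ(x, t) = Σ c_n sin(nx) exp(-n² t)
Matching θ(x,0) = sin(2x) term by term: c_2=1.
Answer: θ(x, t) = exp(-4t)sin(2x)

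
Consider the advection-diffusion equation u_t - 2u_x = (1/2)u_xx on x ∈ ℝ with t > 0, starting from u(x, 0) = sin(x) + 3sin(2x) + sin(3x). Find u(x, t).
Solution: Change to a moving frame: let η = x + 2t, σ = t and write u(x,t) = w(η,σ).
By the chain rule u_t = w_σ + 2w_η, u_x = w_η, u_xx = w_ηη.
Then u_t - 2u_x = w_σ: the advection term cancels and the PDE becomes the heat equation w_σ = (1/2)w_ηη on η ∈ ℝ.
Initial data: w(η,0) = u(η,0) = sin(η) + 3sin(2η) + sin(3η).
On η ∈ ℝ each mode satisfies (sin(nη))″ = -n² sin(nη), so exp(-n²σ/2) sin(nη) solves the heat equation; by superposition w(η,σ) = Σ c_n exp(-n²σ/2) sin(nη).
Reading off the coefficients: c_1=1, c_2=3, c_3=1, so w(η,σ) = 3exp(-2σ)sin(2η) + exp(-σ/2)sin(η) + exp(-9σ/2)sin(3η).
Substituting back η = x + 2t, σ = t: u(x,t) = w(x + 2t, t).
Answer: u(x, t) = 3exp(-2t)sin(4t + 2x) + exp(-t/2)sin(2t + x) + exp(-9t/2)sin(6t + 3x)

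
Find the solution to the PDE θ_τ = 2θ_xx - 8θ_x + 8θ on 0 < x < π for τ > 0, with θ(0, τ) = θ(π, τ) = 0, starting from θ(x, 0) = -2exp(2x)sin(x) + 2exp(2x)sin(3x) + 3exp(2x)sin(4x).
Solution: Substitute θ = exp(2x)u.
Then θ_x = exp(2x)(u_x + 2u), θ_xx = exp(2x)(u_xx + 4u_x + 4u), θ_τ = exp(2x)u_τ; substituting and dividing by exp(2x), the lower-order terms cancel: u_τ = 2u_xx (standard heat equation).
Data for u: u(x,0) = exp(-2x)θ(x,0) = -2sin(x) + 2sin(3x) + 3sin(4x). The boundary conditions carry over: u(0,τ) = u(π,τ) = 0.
Separating variables: u = Σ c_n exp(-2n²τ) sin(nx). From u(x,0) = -2sin(x) + 2sin(3x) + 3sin(4x): c_1=-2, c_3=2, c_4=3.
So u(x,τ) = -2exp(-2τ)sin(x) + 2exp(-18τ)sin(3x) + 3exp(-32τ)sin(4x), and θ(x,τ) = exp(2x)u(x,τ).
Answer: θ(x, τ) = -2exp(2x)exp(-2τ)sin(x) + 2exp(2x)exp(-18τ)sin(3x) + 3exp(2x)exp(-32τ)sin(4x)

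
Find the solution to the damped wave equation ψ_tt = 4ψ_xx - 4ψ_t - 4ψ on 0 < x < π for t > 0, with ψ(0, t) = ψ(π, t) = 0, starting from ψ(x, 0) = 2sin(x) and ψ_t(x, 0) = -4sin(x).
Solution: Substitute ψ = exp(-2t)u.
Then ψ_t = exp(-2t)(u_t - 2u), ψ_tt = exp(-2t)(u_tt - 4u_t + 4u), ψ_xx = exp(-2t)u_xx; substituting and dividing by exp(-2t), the lower-order terms cancel: u_tt = 4u_xx (standard wave equation).
Data for u: u(x,0) = ψ(x,0) = 2sin(x); u_t(x,0) = ψ_t(x,0) + 2ψ(x,0) = 0. The boundary conditions carry over: u(0,t) = u(π,t) = 0.
Separating variables: u = Σ [A_n cos(ω_n t) + B_n sin(ω_n t)] sin(nx), ω_n = 2n. From ICs: A_1=2.
So u(x,t) = 2sin(x)cos(2t), and ψ(x,t) = exp(-2t)u(x,t).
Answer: ψ(x, t) = 2exp(-2t)sin(x)cos(2t)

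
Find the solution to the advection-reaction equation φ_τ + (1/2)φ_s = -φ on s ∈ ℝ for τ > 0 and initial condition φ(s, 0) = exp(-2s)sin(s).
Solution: Substitute φ = exp(-2s)u.
Then φ_s = exp(-2s)(u_s - 2u), φ_τ = exp(-2s)u_τ; substituting and dividing by exp(-2s), the lower-order terms cancel: u_τ + (1/2)u_s = 0 (standard advection equation).
Data for u: u(s,0) = exp(2s)φ(s,0) = sin(s).
By characteristics (ds/dτ = 1/2), u(s,τ) = f(s - (1/2)τ) with f = u(·, 0).
So u(s,τ) = sin(s - τ/2), and φ(s,τ) = exp(-2s)u(s,τ).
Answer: φ(s, τ) = exp(-2s)sin(s - τ/2)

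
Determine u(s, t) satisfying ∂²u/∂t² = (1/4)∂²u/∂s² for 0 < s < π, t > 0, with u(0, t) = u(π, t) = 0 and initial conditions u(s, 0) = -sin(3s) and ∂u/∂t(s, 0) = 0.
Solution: Using separation of variables u = X(s)T(t):
Eigenfunctions: sin(ns), n = 1, 2, 3, ...
General solution: u(s, t) = Σ [A_n cos(n t/2) + B_n sin(n t/2)] sin(ns)
From u(s,0) = -sin(3s): A_3=-1. From u_t(s,0) = 0: all B_n = 0.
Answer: u(s, t) = -sin(3s)cos(3t/2)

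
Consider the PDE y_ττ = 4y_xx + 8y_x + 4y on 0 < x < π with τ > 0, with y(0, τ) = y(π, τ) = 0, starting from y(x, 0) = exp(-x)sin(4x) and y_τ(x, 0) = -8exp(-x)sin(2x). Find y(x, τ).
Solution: Substitute y = exp(-x)u.
Then y_x = exp(-x)(u_x - u), y_xx = exp(-x)(u_xx - 2u_x + u), y_ττ = exp(-x)u_ττ; substituting and dividing by exp(-x), the lower-order terms cancel: u_ττ = 4u_xx (standard wave equation).
Data for u: u(x,0) = exp(x)y(x,0) = sin(4x); u_τ(x,0) = exp(x)y_τ(x,0) = -8sin(2x). The boundary conditions carry over: u(0,τ) = u(π,τ) = 0.
Separating variables: u = Σ [A_n cos(ω_n τ) + B_n sin(ω_n τ)] sin(nx), ω_n = 2n. From ICs (B_n = velocity coefficient / ω_n): A_4=1, B_2=-2.
So u(x,τ) = -2sin(2x)sin(4τ) + sin(4x)cos(8τ), and y(x,τ) = exp(-x)u(x,τ).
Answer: y(x, τ) = -2exp(-x)sin(2x)sin(4τ) + exp(-x)sin(4x)cos(8τ)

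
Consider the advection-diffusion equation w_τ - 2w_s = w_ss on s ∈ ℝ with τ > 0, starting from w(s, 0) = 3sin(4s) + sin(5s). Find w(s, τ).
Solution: Moving frame: η = s + 2τ, σ = τ, w = u(η,σ), so w_τ = u_σ + 2u_η and w_ss = u_ηη.
Hence w_τ - 2w_s = u_σ and the PDE becomes the heat equation u_σ = u_ηη on η ∈ ℝ.
Initial data: u(η,0) = w(η,0) = 3sin(4η) + sin(5η). Each mode sin(nη) decays as exp(-n²σ) on ℝ, so u(η,σ) = Σ c_n exp(-n²σ) sin(nη) with c_4=3, c_5=1: u(η,σ) = 3exp(-16σ)sin(4η) + exp(-25σ)sin(5η).
Substituting back: w(s,τ) = u(s + 2τ, τ).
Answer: w(s, τ) = 3exp(-16τ)sin(4s + 8τ) + exp(-25τ)sin(5s + 10τ)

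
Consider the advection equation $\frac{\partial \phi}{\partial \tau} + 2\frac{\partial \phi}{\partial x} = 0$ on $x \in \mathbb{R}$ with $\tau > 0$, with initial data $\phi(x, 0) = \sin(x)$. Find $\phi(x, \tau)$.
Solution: By characteristics ($dx/d\tau = 2$), $\phi(x,\tau) = f(x - 2\tau)$ with $f = \phi( \cdot , 0)$.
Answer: $\phi(x, \tau) = - \sin(2 \tau - x)$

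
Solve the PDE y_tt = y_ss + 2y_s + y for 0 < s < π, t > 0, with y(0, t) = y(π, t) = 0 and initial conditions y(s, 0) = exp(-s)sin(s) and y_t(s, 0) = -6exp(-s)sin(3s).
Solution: Substitute y = exp(-s)u, i.e. u = exp(s)y.
By the product rule, y_s = exp(-s)(u_s - u), y_ss = exp(-s)(u_ss - 2u_s + u), y_tt = exp(-s)u_tt.
Substituting into the PDE and dividing by exp(-s): u_tt = (u_ss - 2u_s + u) + 2(u_s - u) + u.
The lower-order terms cancel, leaving the standard wave equation u_tt = u_ss.
Initial data for u: u(s,0) = exp(s)y(s,0) = sin(s); u_t(s,0) = exp(s)y_t(s,0) = -6sin(3s). The boundary conditions carry over: u(0,t) = u(π,t) = 0.
Solve for u:
  Using separation of variables u = X(s)T(t):
  Eigenfunctions: sin(ns), n = 1, 2, 3, ...
  General solution: u(s, t) = Σ [A_n cos(n t) + B_n sin(n t)] sin(ns)
  From u(s,0) = sin(s): A_1=1. From u_t(s,0) = -6sin(3s), using u_t(s,0) = Σ ω_n B_n sin(ns) with ω_n = n: B_3 = (-6)/3 = -2.
Hence u(s,t) = sin(s)cos(t) - 2sin(3s)sin(3t).
Transform back: y(s,t) = exp(-s)u(s,t).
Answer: y(s, t) = exp(-s)sin(s)cos(t) - 2exp(-s)sin(3s)sin(3t)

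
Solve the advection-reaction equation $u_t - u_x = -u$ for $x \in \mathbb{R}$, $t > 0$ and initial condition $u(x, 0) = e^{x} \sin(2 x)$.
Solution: Substitute $u = e^{x}w$.
Then $u_x = e^{x}(w_x + w)$, $u_t = e^{x}w_t$; substituting and dividing by $e^{x}$, the lower-order terms cancel: $w_t - w_x = 0$ (standard advection equation).
Data for $w$: $w(x,0) = e^{-x}u(x,0) = \sin(2 x)$.
By characteristics ($dx/dt = -1$), $w(x,t) = f(x + t)$ with $f = w( \cdot , 0)$.
So $w(x,t) = \sin(2 t + 2 x)$, and $u(x,t) = e^{x}w(x,t)$.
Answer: $u(x, t) = e^{x} \sin(2 t + 2 x)$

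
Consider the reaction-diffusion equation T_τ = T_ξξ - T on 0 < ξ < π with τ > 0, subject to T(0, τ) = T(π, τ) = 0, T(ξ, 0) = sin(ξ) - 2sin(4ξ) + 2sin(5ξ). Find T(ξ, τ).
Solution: Substitute T = exp(-τ)u.
Then T_τ = exp(-τ)(u_τ - u), T_ξξ = exp(-τ)u_ξξ; substituting and dividing by exp(-τ), the lower-order terms cancel: u_τ = u_ξξ (standard heat equation).
Data for u: u(ξ,0) = T(ξ,0) = sin(ξ) - 2sin(4ξ) + 2sin(5ξ). The boundary conditions carry over: u(0,τ) = u(π,τ) = 0.
Separating variables: u = Σ c_n exp(-n²τ) sin(nξ). From u(ξ,0) = sin(ξ) - 2sin(4ξ) + 2sin(5ξ): c_1=1, c_4=-2, c_5=2.
So u(ξ,τ) = exp(-τ)sin(ξ) - 2exp(-16τ)sin(4ξ) + 2exp(-25τ)sin(5ξ), and T(ξ,τ) = exp(-τ)u(ξ,τ).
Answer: T(ξ, τ) = exp(-2τ)sin(ξ) - 2exp(-17τ)sin(4ξ) + 2exp(-26τ)sin(5ξ)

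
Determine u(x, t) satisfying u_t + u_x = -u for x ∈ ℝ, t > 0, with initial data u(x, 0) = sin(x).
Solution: Substitute u = exp(-t)w, i.e. w = exp(t)u.
By the product rule, u_t = exp(-t)(w_t - w), u_x = exp(-t)w_x.
Substituting into the PDE and dividing by exp(-t): w_t - w + w_x = -w.
The lower-order terms cancel, leaving the standard advection equation w_t + w_x = 0.
Initial data for w: w(x,0) = u(x,0) = sin(x).
Solve for w:
  By method of characteristics (waves move right with speed 1):
  Along characteristics x - t = const, w is constant, so w(x,t) = f(x - t) with f = w(·, 0).
Hence w(x,t) = -sin(t - x).
Transform back: u(x,t) = exp(-t)w(x,t).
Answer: u(x, t) = -exp(-t)sin(t - x)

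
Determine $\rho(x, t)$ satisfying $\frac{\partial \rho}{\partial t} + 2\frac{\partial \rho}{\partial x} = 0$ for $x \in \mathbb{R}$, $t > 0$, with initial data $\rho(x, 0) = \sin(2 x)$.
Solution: By characteristics ($dx/dt = 2$), $\rho(x,t) = f(x - 2t)$ with $f = \rho( \cdot , 0)$.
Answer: $\rho(x, t) = - \sin(4 t - 2 x)$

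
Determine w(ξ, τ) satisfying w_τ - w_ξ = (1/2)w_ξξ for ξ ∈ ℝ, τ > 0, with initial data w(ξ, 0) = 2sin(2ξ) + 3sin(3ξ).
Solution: Moving frame: η = ξ + τ, σ = τ, w = u(η,σ), so w_τ = u_σ + u_η and w_ξξ = u_ηη.
Hence w_τ - w_ξ = u_σ and the PDE becomes the heat equation u_σ = (1/2)u_ηη on η ∈ ℝ.
Initial data: u(η,0) = w(η,0) = 2sin(2η) + 3sin(3η). Each mode sin(nη) decays as exp(-n²σ/2) on ℝ, so u(η,σ) = Σ c_n exp(-n²σ/2) sin(nη) with c_2=2, c_3=3: u(η,σ) = 2exp(-2σ)sin(2η) + 3exp(-9σ/2)sin(3η).
Substituting back: w(ξ,τ) = u(ξ + τ, τ).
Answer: w(ξ, τ) = 2exp(-2τ)sin(2ξ + 2τ) + 3exp(-9τ/2)sin(3ξ + 3τ)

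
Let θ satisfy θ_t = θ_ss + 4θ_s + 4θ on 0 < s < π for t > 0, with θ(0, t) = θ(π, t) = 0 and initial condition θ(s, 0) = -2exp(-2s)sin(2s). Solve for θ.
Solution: Substitute θ = exp(-2s)u.
Then θ_s = exp(-2s)(u_s - 2u), θ_ss = exp(-2s)(u_ss - 4u_s + 4u), θ_t = exp(-2s)u_t; substituting and dividing by exp(-2s), the lower-order terms cancel: u_t = u_ss (standard heat equation).
Data for u: u(s,0) = exp(2s)θ(s,0) = -2sin(2s). The boundary conditions carry over: u(0,t) = u(π,t) = 0.
Separating variables: u = Σ c_n exp(-n²t) sin(ns). From u(s,0) = -2sin(2s): c_2=-2.
So u(s,t) = -2exp(-4t)sin(2s), and θ(s,t) = exp(-2s)u(s,t).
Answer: θ(s, t) = -2exp(-2s)exp(-4t)sin(2s)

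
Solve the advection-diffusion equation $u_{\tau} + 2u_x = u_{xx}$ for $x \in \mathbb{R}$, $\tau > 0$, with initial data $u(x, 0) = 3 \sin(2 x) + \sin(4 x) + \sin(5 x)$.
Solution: Moving frame: $\eta = x - 2\tau$, $\sigma = \tau$, $u = w(\eta,\sigma)$, so $u_{\tau} = w_{\sigma} - 2w_{\eta}$ and $u_{xx} = w_{\eta\eta}$.
Hence $u_{\tau} + 2u_x = w_{\sigma}$ and the PDE becomes the heat equation $w_{\sigma} = w_{\eta\eta}$ on $\eta \in \mathbb{R}$.
Initial data: $w(\eta,0) = u(\eta,0) = 3 \sin(2 \eta) + \sin(4 \eta) + \sin(5 \eta)$. Each mode $\sin(n\eta)$ decays as $e^{-n^2\sigma}$ on $\mathbb{R}$, so $w(\eta,\sigma) = \sum c_n e^{-n^2\sigma} \sin(n\eta)$ with $c_2=3, c_4=1, c_5=1$: $w(\eta,\sigma) = 3 e^{-4 \sigma} \sin(2 \eta) + e^{-16 \sigma} \sin(4 \eta) + e^{-25 \sigma} \sin(5 \eta)$.
Substituting back: $u(x,\tau) = w(x - 2\tau, \tau)$.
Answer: $u(x, \tau) = -3 e^{-4 \tau} \sin(4 \tau - 2 x) -  e^{-16 \tau} \sin(8 \tau - 4 x) -  e^{-25 \tau} \sin(10 \tau - 5 x)$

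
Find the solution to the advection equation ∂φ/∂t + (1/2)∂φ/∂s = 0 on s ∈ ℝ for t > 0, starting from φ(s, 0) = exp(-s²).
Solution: By characteristics (ds/dt = 1/2), φ(s,t) = f(s - (1/2)t) with f = φ(·, 0).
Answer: φ(s, t) = exp(-(s - t/2)²)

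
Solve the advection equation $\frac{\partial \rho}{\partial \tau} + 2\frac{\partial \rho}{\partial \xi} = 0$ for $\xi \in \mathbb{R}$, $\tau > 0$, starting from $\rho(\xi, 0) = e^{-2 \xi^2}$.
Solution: By characteristics ($d\xi/d\tau = 2$), $\rho(\xi,\tau) = f(\xi - 2\tau)$ with $f = \rho( \cdot , 0)$.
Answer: $\rho(\xi, \tau) = e^{-2 (-2 \tau + \xi)^2}$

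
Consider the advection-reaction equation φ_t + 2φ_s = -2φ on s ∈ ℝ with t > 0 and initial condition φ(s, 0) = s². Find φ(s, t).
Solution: Substitute φ = exp(-2t)u, i.e. u = exp(2t)φ.
By the product rule, φ_t = exp(-2t)(u_t - 2u), φ_s = exp(-2t)u_s.
Substituting into the PDE and dividing by exp(-2t): u_t - 2u + 2u_s = -2u.
The lower-order terms cancel, leaving the standard advection equation u_t + 2u_s = 0.
Initial data for u: u(s,0) = φ(s,0) = s².
Solve for u:
  By method of characteristics (waves move right with speed 2):
  Along characteristics s - 2t = const, u is constant, so u(s,t) = f(s - 2t) with f = u(·, 0).
Hence u(s,t) = s² - 4st + 4t².
Transform back: φ(s,t) = exp(-2t)u(s,t).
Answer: φ(s, t) = s²exp(-2t) - 4stexp(-2t) + 4t²exp(-2t)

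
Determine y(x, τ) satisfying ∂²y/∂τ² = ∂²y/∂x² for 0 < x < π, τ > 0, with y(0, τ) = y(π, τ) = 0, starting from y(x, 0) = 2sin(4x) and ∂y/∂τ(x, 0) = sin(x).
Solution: Separating variables: y = Σ [A_n cos(ω_n τ) + B_n sin(ω_n τ)] sin(nx), ω_n = n. From ICs (B_n = velocity coefficient / ω_n): A_4=2, B_1=1.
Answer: y(x, τ) = sin(x)sin(τ) + 2sin(4x)cos(4τ)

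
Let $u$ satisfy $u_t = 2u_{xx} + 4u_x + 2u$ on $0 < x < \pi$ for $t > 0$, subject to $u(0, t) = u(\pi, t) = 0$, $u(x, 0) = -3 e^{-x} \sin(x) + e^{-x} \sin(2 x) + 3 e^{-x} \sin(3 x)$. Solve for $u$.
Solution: Substitute $u = e^{-x}w$, i.e. $w = e^{x}u$.
By the product rule, $u_x = e^{-x}(w_x - w)$, $u_{xx} = e^{-x}(w_{xx} - 2w_x + w)$, $u_t = e^{-x}w_t$.
Substituting into the PDE and dividing by $e^{-x}$: $w_t = 2(w_{xx} - 2w_x + w) + 4(w_x - w) + 2w$.
The lower-order terms cancel, leaving the standard heat equation $w_t = 2w_{xx}$.
Initial data for $w$: $w(x,0) = e^{x}u(x,0) = -3 \sin(x) + \sin(2 x) + 3 \sin(3 x)$. The boundary conditions carry over: $w(0,t) = w(\pi,t) = 0$.
Solve for $w$:
  Using separation of variables $w = X(x)T(t)$:
  Eigenfunctions: $\sin(nx)$, $n = 1, 2, 3, \ldots$
  General solution: $w(x, t) = \sum c_n \sin(nx) e^{-2n^2 t}$
  Matching $w(x,0) = -3 \sin(x) + \sin(2 x) + 3 \sin(3 x)$ term by term: $c_1=-3, c_2=1, c_3=3$.
Hence $w(x,t) = -3 e^{-2 t} \sin(x) + e^{-8 t} \sin(2 x) + 3 e^{-18 t} \sin(3 x)$.
Transform back: $u(x,t) = e^{-x}w(x,t)$.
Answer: $u(x, t) = -3 e^{-2 t} e^{-x} \sin(x) + e^{-8 t} e^{-x} \sin(2 x) + 3 e^{-18 t} e^{-x} \sin(3 x)$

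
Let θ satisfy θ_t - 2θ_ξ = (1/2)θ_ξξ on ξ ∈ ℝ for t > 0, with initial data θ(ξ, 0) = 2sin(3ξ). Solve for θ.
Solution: Moving frame: η = ξ + 2t, σ = t, θ = u(η,σ), so θ_t = u_σ + 2u_η and θ_ξξ = u_ηη.
Hence θ_t - 2θ_ξ = u_σ and the PDE becomes the heat equation u_σ = (1/2)u_ηη on η ∈ ℝ.
Initial data: u(η,0) = θ(η,0) = 2sin(3η). Each mode sin(nη) decays as exp(-n²σ/2) on ℝ, so u(η,σ) = Σ c_n exp(-n²σ/2) sin(nη) with c_3=2: u(η,σ) = 2exp(-9σ/2)sin(3η).
Substituting back: θ(ξ,t) = u(ξ + 2t, t).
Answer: θ(ξ, t) = 2exp(-9t/2)sin(6t + 3ξ)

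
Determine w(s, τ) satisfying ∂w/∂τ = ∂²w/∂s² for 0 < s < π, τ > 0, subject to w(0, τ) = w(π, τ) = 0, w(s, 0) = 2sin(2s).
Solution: Separating variables: w = Σ c_n exp(-n²τ) sin(ns). From w(s,0) = 2sin(2s): c_2=2.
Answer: w(s, τ) = 2exp(-4τ)sin(2s)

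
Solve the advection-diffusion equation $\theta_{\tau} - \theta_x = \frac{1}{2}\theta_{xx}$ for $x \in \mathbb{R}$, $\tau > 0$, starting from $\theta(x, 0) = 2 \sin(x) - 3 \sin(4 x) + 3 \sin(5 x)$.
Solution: Change to a moving frame: let $\eta = x + \tau$, $\sigma = \tau$ and write $\theta(x,\tau) = u(\eta,\sigma)$.
By the chain rule $\theta_{\tau} = u_{\sigma} + u_{\eta}$, $\theta_x = u_{\eta}$, $\theta_{xx} = u_{\eta\eta}$.
Then $\theta_{\tau} - \theta_x = u_{\sigma}$: the advection term cancels and the PDE becomes the heat equation $u_{\sigma} = \frac{1}{2}u_{\eta\eta}$ on $\eta \in \mathbb{R}$.
Initial data: $u(\eta,0) = \theta(\eta,0) = 2 \sin(\eta) - 3 \sin(4 \eta) + 3 \sin(5 \eta)$.
On $\eta \in \mathbb{R}$ each mode satisfies $(\sin(n\eta))'' = -n^2 \sin(n\eta)$, so $e^{-n^2\sigma/2} \sin(n\eta)$ solves the heat equation; by superposition $u(\eta,\sigma) = \sum c_n e^{-n^2\sigma/2} \sin(n\eta)$.
Reading off the coefficients: $c_1=2, c_4=-3, c_5=3$, so $u(\eta,\sigma) = -3 e^{-8 \sigma} \sin(4 \eta) + 2 e^{-\sigma/2} \sin(\eta) + 3 e^{-25 \sigma/2} \sin(5 \eta)$.
Substituting back $\eta = x + \tau$, $\sigma = \tau$: $\theta(x,\tau) = u(x + \tau, \tau)$.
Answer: $\theta(x, \tau) = -3 e^{-8 \tau} \sin(4 \tau + 4 x) + 2 e^{-\tau/2} \sin(\tau + x) + 3 e^{-25 \tau/2} \sin(5 \tau + 5 x)$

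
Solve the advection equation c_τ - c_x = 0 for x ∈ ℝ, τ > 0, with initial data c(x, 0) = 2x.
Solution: By method of characteristics (waves move left with speed 1):
Along characteristics x + τ = const, c is constant, so c(x,τ) = f(x + τ) with f = c(·, 0).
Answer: c(x, τ) = 2x + 2τ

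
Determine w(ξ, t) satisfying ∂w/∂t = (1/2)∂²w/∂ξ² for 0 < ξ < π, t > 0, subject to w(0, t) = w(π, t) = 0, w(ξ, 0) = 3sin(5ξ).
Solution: Separating variables: w = Σ c_n exp(-n²t/2) sin(nξ). From w(ξ,0) = 3sin(5ξ): c_5=3.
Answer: w(ξ, t) = 3exp(-25t/2)sin(5ξ)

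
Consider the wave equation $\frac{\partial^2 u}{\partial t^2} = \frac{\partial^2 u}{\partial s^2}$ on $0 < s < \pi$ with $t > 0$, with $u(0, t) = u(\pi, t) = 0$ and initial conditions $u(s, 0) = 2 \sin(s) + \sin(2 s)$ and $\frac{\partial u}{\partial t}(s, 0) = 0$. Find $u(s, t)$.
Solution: Using separation of variables $u = X(s)T(t)$:
Eigenfunctions: $\sin(ns)$, $n = 1, 2, 3, \ldots$
General solution: $u(s, t) = \sum [A_n \cos(n t) + B_n \sin(n t)] \sin(ns)$
From $u(s,0) = 2 \sin(s) + \sin(2 s)$: $A_1=2, A_2=1$. From $u_t(s,0) = 0$: all $B_n = 0$.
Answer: $u(s, t) = 2 \sin(s) \cos(t) + \sin(2 s) \cos(2 t)$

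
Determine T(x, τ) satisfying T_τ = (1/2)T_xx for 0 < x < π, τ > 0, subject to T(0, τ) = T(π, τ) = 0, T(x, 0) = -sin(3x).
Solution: Using separation of variables T = X(x)G(τ):
Eigenfunctions: sin(nx), n = 1, 2, 3, ...
General solution: T(x, τ) = Σ c_n sin(nx) exp(-n² τ/2)
Matching T(x,0) = -sin(3x) term by term: c_3=-1.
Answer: T(x, τ) = -exp(-9τ/2)sin(3x)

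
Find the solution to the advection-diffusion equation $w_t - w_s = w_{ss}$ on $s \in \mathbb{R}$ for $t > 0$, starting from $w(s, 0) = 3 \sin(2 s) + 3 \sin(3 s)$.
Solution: Change to a moving frame: let $\eta = s + t$, $\sigma = t$ and write $w(s,t) = u(\eta,\sigma)$.
By the chain rule $w_t = u_{\sigma} + u_{\eta}$, $w_s = u_{\eta}$, $w_{ss} = u_{\eta\eta}$.
Then $w_t - w_s = u_{\sigma}$: the advection term cancels and the PDE becomes the heat equation $u_{\sigma} = u_{\eta\eta}$ on $\eta \in \mathbb{R}$.
Initial data: $u(\eta,0) = w(\eta,0) = 3 \sin(2 \eta) + 3 \sin(3 \eta)$.
On $\eta \in \mathbb{R}$ each mode satisfies $(\sin(n\eta))'' = -n^2 \sin(n\eta)$, so $e^{-n^2\sigma} \sin(n\eta)$ solves the heat equation; by superposition $u(\eta,\sigma) = \sum c_n e^{-n^2\sigma} \sin(n\eta)$.
Reading off the coefficients: $c_2=3, c_3=3$, so $u(\eta,\sigma) = 3 e^{-4 \sigma} \sin(2 \eta) + 3 e^{-9 \sigma} \sin(3 \eta)$.
Substituting back $\eta = s + t$, $\sigma = t$: $w(s,t) = u(s + t, t)$.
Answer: $w(s, t) = 3 e^{-4 t} \sin(2 s + 2 t) + 3 e^{-9 t} \sin(3 s + 3 t)$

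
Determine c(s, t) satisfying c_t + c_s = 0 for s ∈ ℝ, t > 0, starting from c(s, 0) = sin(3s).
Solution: By characteristics (ds/dt = 1), c(s,t) = f(s - t) with f = c(·, 0).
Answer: c(s, t) = sin(3s - 3t)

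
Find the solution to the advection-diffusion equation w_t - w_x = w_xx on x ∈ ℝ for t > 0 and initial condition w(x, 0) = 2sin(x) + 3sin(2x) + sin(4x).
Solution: Change to a moving frame: let η = x + t, σ = t and write w(x,t) = u(η,σ).
By the chain rule w_t = u_σ + u_η, w_x = u_η, w_xx = u_ηη.
Then w_t - w_x = u_σ: the advection term cancels and the PDE becomes the heat equation u_σ = u_ηη on η ∈ ℝ.
Initial data: u(η,0) = w(η,0) = 2sin(η) + 3sin(2η) + sin(4η).
On η ∈ ℝ each mode satisfies (sin(nη))″ = -n² sin(nη), so exp(-n²σ) sin(nη) solves the heat equation; by superposition u(η,σ) = Σ c_n exp(-n²σ) sin(nη).
Reading off the coefficients: c_1=2, c_2=3, c_4=1, so u(η,σ) = 2exp(-σ)sin(η) + 3exp(-4σ)sin(2η) + exp(-16σ)sin(4η).
Substituting back η = x + t, σ = t: w(x,t) = u(x + t, t).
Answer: w(x, t) = 2exp(-t)sin(t + x) + 3exp(-4t)sin(2t + 2x) + exp(-16t)sin(4t + 4x)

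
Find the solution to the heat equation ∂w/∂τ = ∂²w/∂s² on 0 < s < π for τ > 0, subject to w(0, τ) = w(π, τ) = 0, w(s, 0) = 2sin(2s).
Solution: Separating variables: w = Σ c_n exp(-n²τ) sin(ns). From w(s,0) = 2sin(2s): c_2=2.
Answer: w(s, τ) = 2exp(-4τ)sin(2s)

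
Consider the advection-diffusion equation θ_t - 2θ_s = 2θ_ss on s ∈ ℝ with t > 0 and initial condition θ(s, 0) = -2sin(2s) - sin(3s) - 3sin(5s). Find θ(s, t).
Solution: Change to a moving frame: let η = s + 2t, σ = t and write θ(s,t) = u(η,σ).
By the chain rule θ_t = u_σ + 2u_η, θ_s = u_η, θ_ss = u_ηη.
Then θ_t - 2θ_s = u_σ: the advection term cancels and the PDE becomes the heat equation u_σ = 2u_ηη on η ∈ ℝ.
Initial data: u(η,0) = θ(η,0) = -2sin(2η) - sin(3η) - 3sin(5η).
On η ∈ ℝ each mode satisfies (sin(nη))″ = -n² sin(nη), so exp(-2n²σ) sin(nη) solves the heat equation; by superposition u(η,σ) = Σ c_n exp(-2n²σ) sin(nη).
Reading off the coefficients: c_2=-2, c_3=-1, c_5=-3, so u(η,σ) = -2exp(-8σ)sin(2η) - exp(-18σ)sin(3η) - 3exp(-50σ)sin(5η).
Substituting back η = s + 2t, σ = t: θ(s,t) = u(s + 2t, t).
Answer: θ(s, t) = -2exp(-8t)sin(2s + 4t) - exp(-18t)sin(3s + 6t) - 3exp(-50t)sin(5s + 10t)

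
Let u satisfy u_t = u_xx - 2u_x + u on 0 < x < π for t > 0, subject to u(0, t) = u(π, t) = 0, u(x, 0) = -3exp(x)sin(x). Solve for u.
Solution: Substitute u = exp(x)w.
Then u_x = exp(x)(w_x + w), u_xx = exp(x)(w_xx + 2w_x + w), u_t = exp(x)w_t; substituting and dividing by exp(x), the lower-order terms cancel: w_t = w_xx (standard heat equation).
Data for w: w(x,0) = exp(-x)u(x,0) = -3sin(x). The boundary conditions carry over: w(0,t) = w(π,t) = 0.
Separating variables: w = Σ c_n exp(-n²t) sin(nx). From w(x,0) = -3sin(x): c_1=-3.
So w(x,t) = -3exp(-t)sin(x), and u(x,t) = exp(x)w(x,t).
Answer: u(x, t) = -3exp(-t)exp(x)sin(x)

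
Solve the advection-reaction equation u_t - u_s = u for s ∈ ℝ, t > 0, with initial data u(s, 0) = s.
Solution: Substitute u = exp(t)w, i.e. w = exp(-t)u.
By the product rule, u_t = exp(t)(w_t + w), u_s = exp(t)w_s.
Substituting into the PDE and dividing by exp(t): w_t + w - w_s = w.
The lower-order terms cancel, leaving the standard advection equation w_t - w_s = 0.
Initial data for w: w(s,0) = u(s,0) = s.
Solve for w:
  By method of characteristics (waves move left with speed 1):
  Along characteristics s + t = const, w is constant, so w(s,t) = f(s + t) with f = w(·, 0).
Hence w(s,t) = s + t.
Transform back: u(s,t) = exp(t)w(s,t).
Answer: u(s, t) = sexp(t) + texp(t)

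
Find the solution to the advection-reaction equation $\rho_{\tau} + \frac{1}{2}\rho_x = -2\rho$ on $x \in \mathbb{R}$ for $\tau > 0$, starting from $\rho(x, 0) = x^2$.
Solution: Substitute $\rho = e^{-2\tau}u$, i.e. $u = e^{2\tau}\rho$.
By the product rule, $\rho_{\tau} = e^{-2\tau}(u_{\tau} - 2u)$, $\rho_x = e^{-2\tau}u_x$.
Substituting into the PDE and dividing by $e^{-2\tau}$: $u_{\tau} - 2u + \frac{1}{2}u_x = -2u$.
The lower-order terms cancel, leaving the standard advection equation $u_{\tau} + \frac{1}{2}u_x = 0$.
Initial data for $u$: $u(x,0) = \rho(x,0) = x^2$.
Solve for $u$:
  By method of characteristics (waves move right with speed 1/2):
  Along characteristics $x - \frac{1}{2}\tau =$ const, $u$ is constant, so $u(x,\tau) = f(x - \frac{1}{2}\tau)$ with $f = u( \cdot , 0)$.
Hence $u(x,\tau) = x^2 - x \tau + \frac{1}{4} \tau^2$.
Transform back: $\rho(x,\tau) = e^{-2\tau}u(x,\tau)$.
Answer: $\rho(x, \tau) = \frac{1}{4} \tau^2 e^{-2 \tau} -  \tau x e^{-2 \tau} + x^2 e^{-2 \tau}$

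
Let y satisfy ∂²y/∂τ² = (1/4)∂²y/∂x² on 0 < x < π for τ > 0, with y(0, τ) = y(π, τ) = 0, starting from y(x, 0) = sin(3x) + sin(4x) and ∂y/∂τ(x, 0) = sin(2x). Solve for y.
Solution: Using separation of variables y = X(x)T(τ):
Eigenfunctions: sin(nx), n = 1, 2, 3, ...
General solution: y(x, τ) = Σ [A_n cos(n τ/2) + B_n sin(n τ/2)] sin(nx)
From y(x,0) = sin(3x) + sin(4x): A_3=1, A_4=1. From y_τ(x,0) = sin(2x), using y_τ(x,0) = Σ ω_n B_n sin(nx) with ω_n = n/2: B_2 = 1/1 = 1.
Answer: y(x, τ) = sin(2x)sin(τ) + sin(3x)cos(3τ/2) + sin(4x)cos(2τ)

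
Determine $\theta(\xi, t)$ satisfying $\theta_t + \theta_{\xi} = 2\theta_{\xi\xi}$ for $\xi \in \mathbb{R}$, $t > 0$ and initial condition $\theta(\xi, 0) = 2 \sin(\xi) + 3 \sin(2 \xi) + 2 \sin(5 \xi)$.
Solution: Moving frame: $\eta = \xi - t$, $\sigma = t$, $\theta = u(\eta,\sigma)$, so $\theta_t = u_{\sigma} - u_{\eta}$ and $\theta_{\xi\xi} = u_{\eta\eta}$.
Hence $\theta_t + \theta_{\xi} = u_{\sigma}$ and the PDE becomes the heat equation $u_{\sigma} = 2u_{\eta\eta}$ on $\eta \in \mathbb{R}$.
Initial data: $u(\eta,0) = \theta(\eta,0) = 2 \sin(\eta) + 3 \sin(2 \eta) + 2 \sin(5 \eta)$. Each mode $\sin(n\eta)$ decays as $e^{-2n^2\sigma}$ on $\mathbb{R}$, so $u(\eta,\sigma) = \sum c_n e^{-2n^2\sigma} \sin(n\eta)$ with $c_1=2, c_2=3, c_5=2$: $u(\eta,\sigma) = 2 e^{-2 \sigma} \sin(\eta) + 3 e^{-8 \sigma} \sin(2 \eta) + 2 e^{-50 \sigma} \sin(5 \eta)$.
Substituting back: $\theta(\xi,t) = u(\xi - t, t)$.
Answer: $\theta(\xi, t) = 2 e^{-2 t} \sin(\xi - t) + 3 e^{-8 t} \sin(2 \xi - 2 t) + 2 e^{-50 t} \sin(5 \xi - 5 t)$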